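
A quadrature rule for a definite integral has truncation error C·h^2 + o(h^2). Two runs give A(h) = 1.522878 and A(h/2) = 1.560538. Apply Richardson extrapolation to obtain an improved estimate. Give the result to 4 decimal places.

1.5731

The leading error scales as h^2; refining by a factor of 2 reduces it by 2^2 = 4.
Extrapolated value = (4·A(h/2) − A(h)) / (4 − 1)
= (4·1.560538 − 1.522878) / 3
= 4.719274 / 3 = 1.573091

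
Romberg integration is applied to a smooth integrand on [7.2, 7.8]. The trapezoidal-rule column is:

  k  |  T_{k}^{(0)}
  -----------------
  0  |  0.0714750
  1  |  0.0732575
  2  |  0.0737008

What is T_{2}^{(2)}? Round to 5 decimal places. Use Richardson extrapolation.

Richardson extrapolation on the trapezoidal column (denominator 4−1=3):
T_{1}^{(1)} = 0.0732575 + (0.0732575 − 0.0714750)/3 = 0.0738517
T_{2}^{(1)} = (4·0.0737008 − 0.0732575) / 3 = 0.0738486
T_{2}^{(2)} = (16·0.0738486 − 0.0738517) / 15 = 0.0738484

0.07385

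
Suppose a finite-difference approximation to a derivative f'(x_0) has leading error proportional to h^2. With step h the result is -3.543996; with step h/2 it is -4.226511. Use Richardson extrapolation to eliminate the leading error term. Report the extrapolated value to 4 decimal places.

The leading error scales as h^2; refining by a factor of 2 reduces it by 2^2 = 4.
Extrapolated value = (4·A(h/2) − A(h)) / (4 − 1)
= (4·(-4.226511) − (-3.543996)) / 3
= -13.362048 / 3 = -4.454016

-4.4540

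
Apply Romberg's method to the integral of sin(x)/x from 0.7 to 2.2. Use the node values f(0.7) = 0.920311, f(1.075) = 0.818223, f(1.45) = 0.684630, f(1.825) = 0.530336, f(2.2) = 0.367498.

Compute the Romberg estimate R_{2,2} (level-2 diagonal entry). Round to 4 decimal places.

1.0064

R_{0,0} (trapezoid, 1 panel, h=1.5000): 0.965857
R_{1,0} (trapezoid, 2 panels, h=0.7500): 0.996401
R_{2,0} (trapezoid, 4 panels, h=0.3750): 1.003910
R_{1,1} = 0.996401 + (0.996401 − 0.965857)/3 = 1.006582
R_{2,1} = 1.003910 + (1.003910 − 0.996401)/3 = 1.006413
R_{2,2} = 1.006413 + (1.006413 − 1.006582)/15 = 1.006402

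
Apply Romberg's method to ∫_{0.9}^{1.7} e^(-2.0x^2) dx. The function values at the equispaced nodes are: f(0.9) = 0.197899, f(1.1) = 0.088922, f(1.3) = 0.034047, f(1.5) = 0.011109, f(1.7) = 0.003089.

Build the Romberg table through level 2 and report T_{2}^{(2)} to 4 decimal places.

T_{0}^{(0)} (trapezoid, 1 panel, h=0.8000): 0.080395
T_{1}^{(0)} (trapezoid, 2 panels, h=0.4000): 0.053816
T_{2}^{(0)} (trapezoid, 4 panels, h=0.2000): 0.046914
T_{1}^{(1)} = 0.053816 + (0.053816 − 0.080395)/3 = 0.044956
T_{2}^{(1)} = 0.046914 + (0.046914 − 0.053816)/3 = 0.044613
T_{2}^{(2)} = 0.044613 + (0.044613 − 0.044956)/15 = 0.044590

0.0446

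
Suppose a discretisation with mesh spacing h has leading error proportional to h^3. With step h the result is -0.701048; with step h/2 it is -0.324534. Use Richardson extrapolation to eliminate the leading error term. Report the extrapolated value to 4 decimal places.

-0.2707

The leading error scales as h^3; refining by a factor of 2 reduces it by 2^3 = 8.
Extrapolated value = (8·A(h/2) − A(h)) / (8 − 1)
= (8·(-0.324534) − (-0.701048)) / 7
= -1.895224 / 7 = -0.270746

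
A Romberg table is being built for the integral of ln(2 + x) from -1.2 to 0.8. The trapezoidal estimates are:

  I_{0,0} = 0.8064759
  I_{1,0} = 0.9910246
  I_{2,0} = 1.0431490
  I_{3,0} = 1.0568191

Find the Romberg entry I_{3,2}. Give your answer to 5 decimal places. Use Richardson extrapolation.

Richardson extrapolation on the trapezoidal column (denominator 4−1=3):
I_{2,1} = 1.0431490 + (1.0431490 − 0.9910246)/3 = 1.0605238
I_{3,1} = 1.0568191 + (1.0568191 − 1.0431490)/3 = 1.0613758
I_{3,2} = (16·1.0613758 − 1.0605238) / 15 = 1.0614326

1.06143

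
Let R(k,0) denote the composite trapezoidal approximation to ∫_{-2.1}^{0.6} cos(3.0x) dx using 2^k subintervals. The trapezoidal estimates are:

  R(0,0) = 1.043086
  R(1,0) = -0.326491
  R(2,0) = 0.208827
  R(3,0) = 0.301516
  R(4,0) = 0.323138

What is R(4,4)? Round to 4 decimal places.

0.3302

Richardson extrapolation on the trapezoidal column (denominator 4−1=3):
R(1,1) = (4·(-0.326491) − 1.043086) / 3 = -0.783017
R(2,1) = 0.208827 + (0.208827 − (-0.326491))/3 = 0.387266
R(3,1) = (4·0.301516 − 0.208827) / 3 = 0.332412
R(4,1) = (4·0.323138 − 0.301516) / 3 = 0.330345
R(2,2) = 0.387266 + (0.387266 − (-0.783017))/15 = 0.465285
R(3,2) = 0.332412 + (0.332412 − 0.387266)/15 = 0.328755
R(4,2) = (16·0.330345 − 0.332412) / 15 = 0.330207
R(3,3) = 0.328755 + (0.328755 − 0.465285)/63 = 0.326588
R(4,3) = 0.330207 + (0.330207 − 0.328755)/63 = 0.330230
R(4,4) = 0.330230 + (0.330230 − 0.326588)/255 = 0.330244
(Column j=1 coincides with Simpson's rule on the same nodes.)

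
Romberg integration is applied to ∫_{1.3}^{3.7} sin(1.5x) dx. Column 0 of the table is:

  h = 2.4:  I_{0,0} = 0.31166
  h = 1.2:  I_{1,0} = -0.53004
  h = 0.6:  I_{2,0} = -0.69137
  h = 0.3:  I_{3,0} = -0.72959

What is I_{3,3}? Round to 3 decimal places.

-0.742

I_{1,1} = -0.53004 + (-0.53004 − 0.31166)/3 = -0.81061
I_{2,1} = (4·(-0.69137) − (-0.53004)) / 3 = -0.74515
I_{3,1} = (4·(-0.72959) − (-0.69137)) / 3 = -0.74233
I_{2,2} = -0.74515 + (-0.74515 − (-0.81061))/15 = -0.74079
I_{3,2} = -0.74233 + (-0.74233 − (-0.74515))/15 = -0.74214
I_{3,3} = (64·(-0.74214) − (-0.74079)) / 63 = -0.74216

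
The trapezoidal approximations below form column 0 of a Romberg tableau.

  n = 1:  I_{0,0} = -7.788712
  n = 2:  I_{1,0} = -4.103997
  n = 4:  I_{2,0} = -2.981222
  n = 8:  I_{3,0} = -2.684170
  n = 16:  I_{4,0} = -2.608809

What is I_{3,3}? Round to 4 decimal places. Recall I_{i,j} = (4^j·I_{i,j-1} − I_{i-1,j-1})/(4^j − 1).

I_{1,1} = -4.103997 + (-4.103997 − (-7.788712))/3 = -2.875759
I_{2,1} = -2.981222 + (-2.981222 − (-4.103997))/3 = -2.606964
I_{3,1} = (4·(-2.684170) − (-2.981222)) / 3 = -2.585153
I_{2,2} = (16·(-2.606964) − (-2.875759)) / 15 = -2.589044
I_{3,2} = (16·(-2.585153) − (-2.606964)) / 15 = -2.583699
I_{3,3} = -2.583699 + (-2.583699 − (-2.589044))/63 = -2.583614

-2.5836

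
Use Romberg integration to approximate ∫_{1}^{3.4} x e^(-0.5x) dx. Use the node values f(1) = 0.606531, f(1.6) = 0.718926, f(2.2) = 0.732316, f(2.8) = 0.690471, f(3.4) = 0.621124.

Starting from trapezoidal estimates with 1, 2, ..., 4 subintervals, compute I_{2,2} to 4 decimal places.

1.6662

I_{0,0} (trapezoid, 1 panel, h=2.4000): 1.473186
I_{1,0} (trapezoid, 2 panels, h=1.2000): 1.615372
I_{2,0} (trapezoid, 4 panels, h=0.6000): 1.653324
I_{1,1} = 1.615372 + (1.615372 − 1.473186)/3 = 1.662767
I_{2,1} = 1.653324 + (1.653324 − 1.615372)/3 = 1.665975
I_{2,2} = 1.665975 + (1.665975 − 1.662767)/15 = 1.666189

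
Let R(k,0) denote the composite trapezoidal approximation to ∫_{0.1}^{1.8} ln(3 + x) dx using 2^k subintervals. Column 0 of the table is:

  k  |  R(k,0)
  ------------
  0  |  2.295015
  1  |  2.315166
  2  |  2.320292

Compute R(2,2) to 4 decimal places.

2.3220

R(1,1) = (4·2.315166 − 2.295015) / 3 = 2.321883
R(2,1) = 2.320292 + (2.320292 − 2.315166)/3 = 2.322001
R(2,2) = 2.322001 + (2.322001 − 2.321883)/15 = 2.322009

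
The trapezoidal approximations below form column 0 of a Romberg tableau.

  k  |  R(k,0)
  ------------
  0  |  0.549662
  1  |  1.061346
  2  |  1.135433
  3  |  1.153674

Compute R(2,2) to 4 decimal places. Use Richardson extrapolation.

R(1,1) = 1.061346 + (1.061346 − 0.549662)/3 = 1.231907
R(2,1) = 1.135433 + (1.135433 − 1.061346)/3 = 1.160129
R(2,2) = (16·1.160129 − 1.231907) / 15 = 1.155344

1.1553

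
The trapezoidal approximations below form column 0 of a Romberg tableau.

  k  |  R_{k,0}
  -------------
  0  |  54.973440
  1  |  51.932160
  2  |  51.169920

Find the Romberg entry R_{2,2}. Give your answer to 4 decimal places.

R_{1,1} = (4·51.932160 − 54.973440) / 3 = 50.918400
R_{2,1} = 51.169920 + (51.169920 − 51.932160)/3 = 50.915840
R_{2,2} = (16·50.915840 − 50.918400) / 15 = 50.915669

50.9157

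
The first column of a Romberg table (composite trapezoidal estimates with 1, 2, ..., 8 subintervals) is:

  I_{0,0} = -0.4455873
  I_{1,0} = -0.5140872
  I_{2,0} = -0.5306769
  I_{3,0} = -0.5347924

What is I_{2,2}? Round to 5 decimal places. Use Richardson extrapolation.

I_{1,1} = (4·(-0.5140872) − (-0.4455873)) / 3 = -0.5369205
I_{2,1} = -0.5306769 + (-0.5306769 − (-0.5140872))/3 = -0.5362068
I_{2,2} = -0.5362068 + (-0.5362068 − (-0.5369205))/15 = -0.5361592

-0.53616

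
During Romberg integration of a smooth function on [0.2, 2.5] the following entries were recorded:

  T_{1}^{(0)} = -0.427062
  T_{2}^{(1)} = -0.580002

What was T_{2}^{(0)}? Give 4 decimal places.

-0.5418

From T_{2}^{(1)} = (4·T_{2}^{(0)} − T_{1}^{(0)})/3, solve for T_{2}^{(0)}:
4·T_{2}^{(0)} = 3·(-0.580002) + (-0.427062) = -2.167068
T_{2}^{(0)} = -0.541767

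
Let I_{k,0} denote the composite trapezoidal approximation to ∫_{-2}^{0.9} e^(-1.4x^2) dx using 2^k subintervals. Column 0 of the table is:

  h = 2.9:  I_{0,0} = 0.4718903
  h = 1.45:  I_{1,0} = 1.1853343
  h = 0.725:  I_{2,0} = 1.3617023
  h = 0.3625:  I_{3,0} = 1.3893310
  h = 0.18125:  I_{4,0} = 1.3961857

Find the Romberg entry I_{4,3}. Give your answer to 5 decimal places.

1.39849

Richardson extrapolation on the trapezoidal column (denominator 4−1=3):
I_{2,1} = 1.3617023 + (1.3617023 − 1.1853343)/3 = 1.4204916
I_{3,1} = 1.3893310 + (1.3893310 − 1.3617023)/3 = 1.3985406
I_{4,1} = 1.3961857 + (1.3961857 − 1.3893310)/3 = 1.3984706
I_{3,2} = (16·1.3985406 − 1.4204916) / 15 = 1.3970772
I_{4,2} = 1.3984706 + (1.3984706 − 1.3985406)/15 = 1.3984659
I_{4,3} = 1.3984659 + (1.3984659 − 1.3970772)/63 = 1.3984879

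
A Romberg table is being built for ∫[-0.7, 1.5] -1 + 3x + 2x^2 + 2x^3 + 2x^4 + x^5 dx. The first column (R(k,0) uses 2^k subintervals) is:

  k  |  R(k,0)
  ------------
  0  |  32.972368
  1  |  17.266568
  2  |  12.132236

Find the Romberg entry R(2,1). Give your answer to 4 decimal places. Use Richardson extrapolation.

10.4208

R(2,1) = 12.132236 + (12.132236 − 17.266568)/3 = 10.420792
(Column j=1 coincides with Simpson's rule on the same nodes.)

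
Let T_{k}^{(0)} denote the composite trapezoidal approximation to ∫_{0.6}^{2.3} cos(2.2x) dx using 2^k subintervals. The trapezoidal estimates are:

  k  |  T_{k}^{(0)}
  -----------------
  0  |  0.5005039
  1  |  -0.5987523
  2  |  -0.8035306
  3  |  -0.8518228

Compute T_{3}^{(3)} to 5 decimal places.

-0.86770

T_{1}^{(1)} = (4·(-0.5987523) − 0.5005039) / 3 = -0.9651710
T_{2}^{(1)} = -0.8035306 + (-0.8035306 − (-0.5987523))/3 = -0.8717900
T_{3}^{(1)} = (4·(-0.8518228) − (-0.8035306)) / 3 = -0.8679202
T_{2}^{(2)} = (16·(-0.8717900) − (-0.9651710)) / 15 = -0.8655646
T_{3}^{(2)} = -0.8679202 + (-0.8679202 − (-0.8717900))/15 = -0.8676622
T_{3}^{(3)} = (64·(-0.8676622) − (-0.8655646)) / 63 = -0.8676955
(Column j=1 coincides with Simpson's rule on the same nodes.)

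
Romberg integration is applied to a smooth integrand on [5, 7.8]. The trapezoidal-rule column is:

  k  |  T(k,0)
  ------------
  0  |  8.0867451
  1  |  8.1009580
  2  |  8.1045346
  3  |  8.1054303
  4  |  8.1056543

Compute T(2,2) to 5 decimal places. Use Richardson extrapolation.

8.10573

Richardson extrapolation on the trapezoidal column (denominator 4−1=3):
T(1,1) = (4·8.1009580 − 8.0867451) / 3 = 8.1056956
T(2,1) = 8.1045346 + (8.1045346 − 8.1009580)/3 = 8.1057268
T(2,2) = 8.1057268 + (8.1057268 − 8.1056956)/15 = 8.1057289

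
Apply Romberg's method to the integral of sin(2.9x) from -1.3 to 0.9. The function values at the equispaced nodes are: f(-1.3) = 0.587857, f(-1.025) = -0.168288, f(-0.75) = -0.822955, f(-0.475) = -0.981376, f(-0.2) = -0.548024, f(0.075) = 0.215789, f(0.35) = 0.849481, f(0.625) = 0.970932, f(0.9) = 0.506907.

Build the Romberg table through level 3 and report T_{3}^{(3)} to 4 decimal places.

0.0178

T_{0}^{(0)} (trapezoid, 1 panel, h=2.2000): 1.204240
T_{1}^{(0)} (trapezoid, 2 panels, h=1.1000): -0.000706
T_{2}^{(0)} (trapezoid, 4 panels, h=0.5500): 0.014236
T_{3}^{(0)} (trapezoid, 8 panels, h=0.2750): 0.017309
T_{1}^{(1)} = -0.000706 + (-0.000706 − 1.204240)/3 = -0.402355
T_{2}^{(1)} = 0.014236 + (0.014236 − (-0.000706))/3 = 0.019217
T_{3}^{(1)} = 0.017309 + (0.017309 − 0.014236)/3 = 0.018333
T_{2}^{(2)} = 0.019217 + (0.019217 − (-0.402355))/15 = 0.047322
T_{3}^{(2)} = 0.018333 + (0.018333 − 0.019217)/15 = 0.018274
T_{3}^{(3)} = 0.018274 + (0.018274 − 0.047322)/63 = 0.017813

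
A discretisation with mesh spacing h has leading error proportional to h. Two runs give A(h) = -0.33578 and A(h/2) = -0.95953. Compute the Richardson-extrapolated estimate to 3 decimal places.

-1.583

The leading error scales as h; refining by a factor of 2 reduces it by 2^1 = 2.
Extrapolated value = (2·A(h/2) − A(h)) / (2 − 1)
= (2·(-0.95953) − (-0.33578)) / 1
= -1.58328 / 1 = -1.58328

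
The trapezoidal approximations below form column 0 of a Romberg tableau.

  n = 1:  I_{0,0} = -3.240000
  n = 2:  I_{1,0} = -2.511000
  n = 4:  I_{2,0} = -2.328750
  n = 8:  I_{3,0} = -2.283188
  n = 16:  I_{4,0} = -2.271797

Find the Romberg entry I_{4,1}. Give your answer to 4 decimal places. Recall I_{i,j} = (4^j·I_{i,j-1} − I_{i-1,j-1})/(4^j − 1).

-2.2680

Richardson extrapolation on the trapezoidal column (denominator 4−1=3):
I_{4,1} = (4·(-2.271797) − (-2.283188)) / 3 = -2.268000
(Column j=1 coincides with Simpson's rule on the same nodes.)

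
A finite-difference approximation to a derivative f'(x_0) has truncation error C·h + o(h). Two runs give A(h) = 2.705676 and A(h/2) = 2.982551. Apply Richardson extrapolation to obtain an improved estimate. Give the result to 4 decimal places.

3.2594

The leading error scales as h; refining by a factor of 2 reduces it by 2^1 = 2.
Extrapolated value = (2·A(h/2) − A(h)) / (2 − 1)
= (2·2.982551 − 2.705676) / 1
= 3.259426 / 1 = 3.259426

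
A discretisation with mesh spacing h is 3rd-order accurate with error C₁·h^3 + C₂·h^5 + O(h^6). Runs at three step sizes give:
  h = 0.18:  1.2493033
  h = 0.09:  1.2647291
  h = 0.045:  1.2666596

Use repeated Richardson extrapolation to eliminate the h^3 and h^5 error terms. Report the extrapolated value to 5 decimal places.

1.26694

First eliminate the h^3 term (factor 2^3 = 8):
  B₁ = (8·1.2647291 − 1.2493033)/7 = 1.2669328
  B₂ = (8·1.2666596 − 1.2647291)/7 = 1.2669354
Then eliminate the h^5 term (factor 2^5 = 32):
  (32·1.2669354 − 1.2669328)/31 = 1.2669355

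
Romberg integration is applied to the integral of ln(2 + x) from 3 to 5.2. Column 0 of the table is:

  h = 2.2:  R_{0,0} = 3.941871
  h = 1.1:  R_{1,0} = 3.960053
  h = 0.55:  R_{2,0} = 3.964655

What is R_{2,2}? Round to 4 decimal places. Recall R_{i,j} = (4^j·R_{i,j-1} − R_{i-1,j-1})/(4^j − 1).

3.9662

Richardson extrapolation on the trapezoidal column (denominator 4−1=3):
R_{1,1} = 3.960053 + (3.960053 − 3.941871)/3 = 3.966114
R_{2,1} = (4·3.964655 − 3.960053) / 3 = 3.966189
R_{2,2} = 3.966189 + (3.966189 − 3.966114)/15 = 3.966194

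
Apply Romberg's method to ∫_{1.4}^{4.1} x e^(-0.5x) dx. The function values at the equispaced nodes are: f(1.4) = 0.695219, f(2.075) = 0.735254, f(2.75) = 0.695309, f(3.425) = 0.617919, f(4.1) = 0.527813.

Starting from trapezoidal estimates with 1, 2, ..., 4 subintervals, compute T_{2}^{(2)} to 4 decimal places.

1.8062

T_{0}^{(0)} (trapezoid, 1 panel, h=2.7000): 1.651093
T_{1}^{(0)} (trapezoid, 2 panels, h=1.3500): 1.764214
T_{2}^{(0)} (trapezoid, 4 panels, h=0.6750): 1.795499
T_{1}^{(1)} = 1.764214 + (1.764214 − 1.651093)/3 = 1.801921
T_{2}^{(1)} = 1.795499 + (1.795499 − 1.764214)/3 = 1.805927
T_{2}^{(2)} = 1.805927 + (1.805927 − 1.801921)/15 = 1.806194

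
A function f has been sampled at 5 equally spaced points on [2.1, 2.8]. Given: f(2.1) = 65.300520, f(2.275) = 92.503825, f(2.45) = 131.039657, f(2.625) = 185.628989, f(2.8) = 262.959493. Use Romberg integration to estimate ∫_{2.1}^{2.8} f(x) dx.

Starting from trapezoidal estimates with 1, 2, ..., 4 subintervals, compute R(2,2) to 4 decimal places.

99.3265

R(0,0) (trapezoid, 1 panel, h=0.7000): 114.891005
R(1,0) (trapezoid, 2 panels, h=0.3500): 103.309382
R(2,0) (trapezoid, 4 panels, h=0.1750): 100.327934
R(1,1) = 103.309382 + (103.309382 − 114.891005)/3 = 99.448841
R(2,1) = 100.327934 + (100.327934 − 103.309382)/3 = 99.334118
R(2,2) = 99.334118 + (99.334118 − 99.448841)/15 = 99.326470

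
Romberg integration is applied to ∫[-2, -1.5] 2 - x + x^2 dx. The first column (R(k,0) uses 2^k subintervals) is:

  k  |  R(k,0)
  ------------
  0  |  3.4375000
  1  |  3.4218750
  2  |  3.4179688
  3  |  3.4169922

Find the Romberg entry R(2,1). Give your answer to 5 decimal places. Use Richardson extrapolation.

Richardson extrapolation on the trapezoidal column (denominator 4−1=3):
R(2,1) = (4·3.4179688 − 3.4218750) / 3 = 3.4166667

3.41667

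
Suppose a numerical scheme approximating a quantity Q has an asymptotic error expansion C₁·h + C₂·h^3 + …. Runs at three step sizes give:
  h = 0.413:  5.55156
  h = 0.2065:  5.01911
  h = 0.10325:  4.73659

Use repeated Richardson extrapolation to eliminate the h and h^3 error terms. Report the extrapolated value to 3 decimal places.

4.449

First eliminate the h term (factor 2^1 = 2):
  B₁ = (2·5.01911 − 5.55156)/1 = 4.48666
  B₂ = (2·4.73659 − 5.01911)/1 = 4.45407
Then eliminate the h^3 term (factor 2^3 = 8):
  (8·4.45407 − 4.48666)/7 = 4.44941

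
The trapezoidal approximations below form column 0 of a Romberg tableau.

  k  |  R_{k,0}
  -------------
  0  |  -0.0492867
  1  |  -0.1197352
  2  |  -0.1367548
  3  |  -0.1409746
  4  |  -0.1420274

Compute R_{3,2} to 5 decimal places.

-0.14238

Richardson extrapolation on the trapezoidal column (denominator 4−1=3):
R_{2,1} = -0.1367548 + (-0.1367548 − (-0.1197352))/3 = -0.1424280
R_{3,1} = -0.1409746 + (-0.1409746 − (-0.1367548))/3 = -0.1423812
R_{3,2} = (16·(-0.1423812) − (-0.1424280)) / 15 = -0.1423781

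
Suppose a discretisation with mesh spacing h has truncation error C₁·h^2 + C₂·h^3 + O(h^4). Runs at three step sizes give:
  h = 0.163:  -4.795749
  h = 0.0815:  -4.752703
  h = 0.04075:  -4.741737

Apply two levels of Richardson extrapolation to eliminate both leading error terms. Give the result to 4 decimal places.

First eliminate the h^2 term (factor 2^2 = 4):
  B₁ = (4·(-4.752703) − (-4.795749))/3 = -4.738354
  B₂ = (4·(-4.741737) − (-4.752703))/3 = -4.738082
Then eliminate the h^3 term (factor 2^3 = 8):
  (8·(-4.738082) − (-4.738354))/7 = -4.738043

-4.7380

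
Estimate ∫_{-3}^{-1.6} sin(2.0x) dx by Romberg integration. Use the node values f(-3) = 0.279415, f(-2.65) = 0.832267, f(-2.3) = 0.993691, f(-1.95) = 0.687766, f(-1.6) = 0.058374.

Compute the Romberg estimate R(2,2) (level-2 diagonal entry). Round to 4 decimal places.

R(0,0) (trapezoid, 1 panel, h=1.4000): 0.236452
R(1,0) (trapezoid, 2 panels, h=0.7000): 0.813810
R(2,0) (trapezoid, 4 panels, h=0.3500): 0.938916
R(1,1) = 0.813810 + (0.813810 − 0.236452)/3 = 1.006263
R(2,1) = 0.938916 + (0.938916 − 0.813810)/3 = 0.980618
R(2,2) = 0.980618 + (0.980618 − 1.006263)/15 = 0.978908

0.9789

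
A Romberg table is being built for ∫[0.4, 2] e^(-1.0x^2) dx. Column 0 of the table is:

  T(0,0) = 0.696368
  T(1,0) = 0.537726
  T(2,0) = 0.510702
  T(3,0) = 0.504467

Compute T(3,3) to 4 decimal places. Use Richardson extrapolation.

0.5024

Richardson extrapolation on the trapezoidal column (denominator 4−1=3):
T(1,1) = (4·0.537726 − 0.696368) / 3 = 0.484845
T(2,1) = 0.510702 + (0.510702 − 0.537726)/3 = 0.501694
T(3,1) = (4·0.504467 − 0.510702) / 3 = 0.502389
T(2,2) = (16·0.501694 − 0.484845) / 15 = 0.502817
T(3,2) = 0.502389 + (0.502389 − 0.501694)/15 = 0.502435
T(3,3) = 0.502435 + (0.502435 − 0.502817)/63 = 0.502429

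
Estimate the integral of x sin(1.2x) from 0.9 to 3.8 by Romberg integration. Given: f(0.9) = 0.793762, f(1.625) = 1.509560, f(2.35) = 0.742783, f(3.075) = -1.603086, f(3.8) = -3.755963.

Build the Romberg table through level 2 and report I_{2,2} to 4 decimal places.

I_{0,0} (trapezoid, 1 panel, h=2.9000): -4.295191
I_{1,0} (trapezoid, 2 panels, h=1.4500): -1.070560
I_{2,0} (trapezoid, 4 panels, h=0.7250): -0.603087
I_{1,1} = -1.070560 + (-1.070560 − (-4.295191))/3 = 0.004317
I_{2,1} = -0.603087 + (-0.603087 − (-1.070560))/3 = -0.447263
I_{2,2} = -0.447263 + (-0.447263 − 0.004317)/15 = -0.477368

-0.4774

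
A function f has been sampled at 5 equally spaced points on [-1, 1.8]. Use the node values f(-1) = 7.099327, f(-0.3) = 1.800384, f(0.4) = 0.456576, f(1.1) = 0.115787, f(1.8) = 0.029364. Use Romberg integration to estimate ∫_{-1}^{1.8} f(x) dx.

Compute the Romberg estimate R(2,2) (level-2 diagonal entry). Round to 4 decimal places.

R(0,0) (trapezoid, 1 panel, h=2.8000): 9.980167
R(1,0) (trapezoid, 2 panels, h=1.4000): 5.629290
R(2,0) (trapezoid, 4 panels, h=0.7000): 4.155965
R(1,1) = 5.629290 + (5.629290 − 9.980167)/3 = 4.178998
R(2,1) = 4.155965 + (4.155965 − 5.629290)/3 = 3.664857
R(2,2) = 3.664857 + (3.664857 − 4.178998)/15 = 3.630581

3.6306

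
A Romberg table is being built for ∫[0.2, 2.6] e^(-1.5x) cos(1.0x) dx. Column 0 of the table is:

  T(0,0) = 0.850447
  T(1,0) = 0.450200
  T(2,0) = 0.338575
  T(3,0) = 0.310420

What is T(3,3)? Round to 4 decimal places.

0.3010

T(1,1) = 0.450200 + (0.450200 − 0.850447)/3 = 0.316784
T(2,1) = (4·0.338575 − 0.450200) / 3 = 0.301367
T(3,1) = 0.310420 + (0.310420 − 0.338575)/3 = 0.301035
T(2,2) = 0.301367 + (0.301367 − 0.316784)/15 = 0.300339
T(3,2) = (16·0.301035 − 0.301367) / 15 = 0.301013
T(3,3) = 0.301013 + (0.301013 − 0.300339)/63 = 0.301024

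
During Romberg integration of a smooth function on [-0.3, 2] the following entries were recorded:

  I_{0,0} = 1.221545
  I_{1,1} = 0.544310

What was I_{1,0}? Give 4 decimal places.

From I_{1,1} = (4·I_{1,0} − I_{0,0})/3, solve for I_{1,0}:
4·I_{1,0} = 3·0.544310 + 1.221545 = 2.854475
I_{1,0} = 0.713619

0.7136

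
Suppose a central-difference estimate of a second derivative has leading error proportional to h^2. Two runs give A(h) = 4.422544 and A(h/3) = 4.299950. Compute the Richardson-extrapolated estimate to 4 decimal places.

Extrapolated value = (9·A(h/3) − A(h)) / (9 − 1)
= (9·4.299950 − 4.422544) / 8
= 34.277006 / 8 = 4.284626

4.2846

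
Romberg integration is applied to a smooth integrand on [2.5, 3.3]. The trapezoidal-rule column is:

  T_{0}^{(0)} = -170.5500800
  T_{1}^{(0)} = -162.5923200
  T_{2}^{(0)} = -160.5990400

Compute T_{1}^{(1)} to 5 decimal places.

T_{1}^{(1)} = (4·(-162.5923200) − (-170.5500800)) / 3 = -159.9397333

-159.93973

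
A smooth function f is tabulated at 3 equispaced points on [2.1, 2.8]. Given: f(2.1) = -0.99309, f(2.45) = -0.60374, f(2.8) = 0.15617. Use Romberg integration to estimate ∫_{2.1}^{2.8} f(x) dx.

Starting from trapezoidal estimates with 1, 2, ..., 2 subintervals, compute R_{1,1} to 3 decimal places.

-0.379

R_{0,0} (trapezoid, 1 panel, h=0.7000): -0.29292
R_{1,0} (trapezoid, 2 panels, h=0.3500): -0.35777
R_{1,1} = -0.35777 + (-0.35777 − (-0.29292))/3 = -0.37939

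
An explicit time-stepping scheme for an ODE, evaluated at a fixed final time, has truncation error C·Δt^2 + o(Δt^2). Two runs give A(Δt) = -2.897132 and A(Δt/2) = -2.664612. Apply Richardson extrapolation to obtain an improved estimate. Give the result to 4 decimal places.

-2.5871

Extrapolated value = (4·A(Δt/2) − A(Δt)) / (4 − 1)
= (4·(-2.664612) − (-2.897132)) / 3
= -7.761316 / 3 = -2.587105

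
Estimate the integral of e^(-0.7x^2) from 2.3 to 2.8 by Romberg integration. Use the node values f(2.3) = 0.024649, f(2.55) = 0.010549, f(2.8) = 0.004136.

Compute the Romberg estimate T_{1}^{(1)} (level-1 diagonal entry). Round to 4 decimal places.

T_{0}^{(0)} (trapezoid, 1 panel, h=0.5000): 0.007196
T_{1}^{(0)} (trapezoid, 2 panels, h=0.2500): 0.006235
T_{1}^{(1)} = 0.006235 + (0.006235 − 0.007196)/3 = 0.005915

0.0059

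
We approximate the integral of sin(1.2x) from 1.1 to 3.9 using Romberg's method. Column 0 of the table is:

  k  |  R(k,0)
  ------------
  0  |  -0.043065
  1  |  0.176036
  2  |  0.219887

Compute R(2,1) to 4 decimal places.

R(2,1) = (4·0.219887 − 0.176036) / 3 = 0.234504

0.2345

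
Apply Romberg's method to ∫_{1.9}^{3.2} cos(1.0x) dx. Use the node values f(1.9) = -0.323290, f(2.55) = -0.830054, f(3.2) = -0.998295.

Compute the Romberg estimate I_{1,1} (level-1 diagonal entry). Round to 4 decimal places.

-1.0057

I_{0,0} (trapezoid, 1 panel, h=1.3000): -0.859030
I_{1,0} (trapezoid, 2 panels, h=0.6500): -0.969050
I_{1,1} = -0.969050 + (-0.969050 − (-0.859030))/3 = -1.005723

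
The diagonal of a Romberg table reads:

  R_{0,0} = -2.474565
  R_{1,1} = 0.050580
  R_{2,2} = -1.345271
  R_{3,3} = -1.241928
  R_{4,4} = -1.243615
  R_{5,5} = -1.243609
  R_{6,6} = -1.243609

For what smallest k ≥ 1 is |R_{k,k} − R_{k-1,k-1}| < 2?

|R_{1,1} − R_{0,0}| = 2.525145 ≥ 2
|R_{2,2} − R_{1,1}| = 1.395851 < 2

k = 2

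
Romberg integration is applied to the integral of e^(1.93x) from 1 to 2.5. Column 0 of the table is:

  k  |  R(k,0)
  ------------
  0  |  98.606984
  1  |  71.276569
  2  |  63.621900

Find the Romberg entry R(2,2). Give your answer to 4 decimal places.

60.9973

Richardson extrapolation on the trapezoidal column (denominator 4−1=3):
R(1,1) = (4·71.276569 − 98.606984) / 3 = 62.166431
R(2,1) = (4·63.621900 − 71.276569) / 3 = 61.070344
R(2,2) = 61.070344 + (61.070344 − 62.166431)/15 = 60.997272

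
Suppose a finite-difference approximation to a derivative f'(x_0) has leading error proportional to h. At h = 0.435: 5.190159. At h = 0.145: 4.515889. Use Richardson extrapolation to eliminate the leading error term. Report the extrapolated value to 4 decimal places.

Extrapolated value = (3·A(h/3) − A(h)) / (3 − 1)
= (3·4.515889 − 5.190159) / 2
= 8.357508 / 2 = 4.178754

4.1788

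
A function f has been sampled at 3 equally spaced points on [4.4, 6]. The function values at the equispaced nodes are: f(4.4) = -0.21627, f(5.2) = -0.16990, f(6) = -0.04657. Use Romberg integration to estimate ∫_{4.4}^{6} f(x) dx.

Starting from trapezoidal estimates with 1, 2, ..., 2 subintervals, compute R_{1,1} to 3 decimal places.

-0.251

R_{0,0} (trapezoid, 1 panel, h=1.6000): -0.21027
R_{1,0} (trapezoid, 2 panels, h=0.8000): -0.24106
R_{1,1} = -0.24106 + (-0.24106 − (-0.21027))/3 = -0.25132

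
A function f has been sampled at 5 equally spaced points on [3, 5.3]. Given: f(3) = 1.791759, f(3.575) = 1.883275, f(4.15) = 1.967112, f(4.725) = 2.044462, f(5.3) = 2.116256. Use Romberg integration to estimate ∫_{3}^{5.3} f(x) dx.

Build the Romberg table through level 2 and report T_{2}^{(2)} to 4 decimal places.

4.5144

T_{0}^{(0)} (trapezoid, 1 panel, h=2.3000): 4.494217
T_{1}^{(0)} (trapezoid, 2 panels, h=1.1500): 4.509287
T_{2}^{(0)} (trapezoid, 4 panels, h=0.5750): 4.513092
T_{1}^{(1)} = 4.509287 + (4.509287 − 4.494217)/3 = 4.514310
T_{2}^{(1)} = 4.513092 + (4.513092 − 4.509287)/3 = 4.514360
T_{2}^{(2)} = 4.514360 + (4.514360 − 4.514310)/15 = 4.514363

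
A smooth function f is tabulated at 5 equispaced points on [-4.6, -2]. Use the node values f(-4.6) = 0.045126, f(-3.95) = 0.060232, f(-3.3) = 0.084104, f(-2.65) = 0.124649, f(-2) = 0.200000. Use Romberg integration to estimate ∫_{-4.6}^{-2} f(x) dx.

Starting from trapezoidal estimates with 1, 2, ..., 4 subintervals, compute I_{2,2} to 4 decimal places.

0.2496

I_{0,0} (trapezoid, 1 panel, h=2.6000): 0.318664
I_{1,0} (trapezoid, 2 panels, h=1.3000): 0.268667
I_{2,0} (trapezoid, 4 panels, h=0.6500): 0.254506
I_{1,1} = 0.268667 + (0.268667 − 0.318664)/3 = 0.252001
I_{2,1} = 0.254506 + (0.254506 − 0.268667)/3 = 0.249786
I_{2,2} = 0.249786 + (0.249786 − 0.252001)/15 = 0.249638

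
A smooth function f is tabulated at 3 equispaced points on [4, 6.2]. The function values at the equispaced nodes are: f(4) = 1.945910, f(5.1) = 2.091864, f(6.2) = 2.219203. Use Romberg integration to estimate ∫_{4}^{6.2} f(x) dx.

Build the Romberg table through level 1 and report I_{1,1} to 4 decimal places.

I_{0,0} (trapezoid, 1 panel, h=2.2000): 4.581624
I_{1,0} (trapezoid, 2 panels, h=1.1000): 4.591863
I_{1,1} = 4.591863 + (4.591863 − 4.581624)/3 = 4.595276

4.5953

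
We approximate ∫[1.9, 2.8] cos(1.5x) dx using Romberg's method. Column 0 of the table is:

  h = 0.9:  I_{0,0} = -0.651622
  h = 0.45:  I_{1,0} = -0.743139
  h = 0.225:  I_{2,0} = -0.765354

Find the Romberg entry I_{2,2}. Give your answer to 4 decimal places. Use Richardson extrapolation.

Richardson extrapolation on the trapezoidal column (denominator 4−1=3):
I_{1,1} = (4·(-0.743139) − (-0.651622)) / 3 = -0.773645
I_{2,1} = -0.765354 + (-0.765354 − (-0.743139))/3 = -0.772759
I_{2,2} = (16·(-0.772759) − (-0.773645)) / 15 = -0.772700

-0.7727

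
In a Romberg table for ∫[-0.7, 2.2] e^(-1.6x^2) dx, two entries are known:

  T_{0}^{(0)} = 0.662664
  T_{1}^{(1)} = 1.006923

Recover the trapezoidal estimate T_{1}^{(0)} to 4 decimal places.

0.9209

From T_{1}^{(1)} = (4·T_{1}^{(0)} − T_{0}^{(0)})/3, solve for T_{1}^{(0)}:
4·T_{1}^{(0)} = 3·1.006923 + 0.662664 = 3.683433
T_{1}^{(0)} = 0.920858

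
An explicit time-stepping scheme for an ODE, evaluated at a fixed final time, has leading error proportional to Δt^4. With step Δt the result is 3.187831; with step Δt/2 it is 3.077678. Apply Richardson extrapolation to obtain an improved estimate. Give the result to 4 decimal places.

3.0703

The leading error scales as Δt^4; refining by a factor of 2 reduces it by 2^4 = 16.
Extrapolated value = (16·A(Δt/2) − A(Δt)) / (16 − 1)
= (16·3.077678 − 3.187831) / 15
= 46.055017 / 15 = 3.070334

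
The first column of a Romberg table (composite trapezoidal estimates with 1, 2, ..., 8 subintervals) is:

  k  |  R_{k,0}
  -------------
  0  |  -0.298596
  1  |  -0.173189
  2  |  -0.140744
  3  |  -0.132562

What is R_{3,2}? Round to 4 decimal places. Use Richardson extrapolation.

-0.1298

Richardson extrapolation on the trapezoidal column (denominator 4−1=3):
R_{2,1} = (4·(-0.140744) − (-0.173189)) / 3 = -0.129929
R_{3,1} = -0.132562 + (-0.132562 − (-0.140744))/3 = -0.129835
R_{3,2} = -0.129835 + (-0.129835 − (-0.129929))/15 = -0.129829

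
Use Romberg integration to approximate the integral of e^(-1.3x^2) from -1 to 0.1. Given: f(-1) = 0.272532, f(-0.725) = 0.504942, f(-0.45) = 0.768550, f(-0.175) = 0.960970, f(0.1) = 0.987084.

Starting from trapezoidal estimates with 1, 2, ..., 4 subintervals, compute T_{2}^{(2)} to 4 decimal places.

T_{0}^{(0)} (trapezoid, 1 panel, h=1.1000): 0.692789
T_{1}^{(0)} (trapezoid, 2 panels, h=0.5500): 0.769097
T_{2}^{(0)} (trapezoid, 4 panels, h=0.2750): 0.787674
T_{1}^{(1)} = 0.769097 + (0.769097 − 0.692789)/3 = 0.794533
T_{2}^{(1)} = 0.787674 + (0.787674 − 0.769097)/3 = 0.793866
T_{2}^{(2)} = 0.793866 + (0.793866 − 0.794533)/15 = 0.793822

0.7938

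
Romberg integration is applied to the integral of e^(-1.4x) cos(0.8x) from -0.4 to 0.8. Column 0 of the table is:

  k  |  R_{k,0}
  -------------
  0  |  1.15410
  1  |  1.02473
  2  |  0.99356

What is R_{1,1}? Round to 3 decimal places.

Richardson extrapolation on the trapezoidal column (denominator 4−1=3):
R_{1,1} = (4·1.02473 − 1.15410) / 3 = 0.98161

0.982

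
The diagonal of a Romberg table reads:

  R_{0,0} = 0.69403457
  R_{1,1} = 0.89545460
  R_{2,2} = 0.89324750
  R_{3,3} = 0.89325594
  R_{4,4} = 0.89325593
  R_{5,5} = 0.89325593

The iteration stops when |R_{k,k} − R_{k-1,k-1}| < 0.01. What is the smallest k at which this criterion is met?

k = 2

|R_{1,1} − R_{0,0}| = 0.20142003 ≥ 0.01
|R_{2,2} − R_{1,1}| = 0.00220710 < 0.01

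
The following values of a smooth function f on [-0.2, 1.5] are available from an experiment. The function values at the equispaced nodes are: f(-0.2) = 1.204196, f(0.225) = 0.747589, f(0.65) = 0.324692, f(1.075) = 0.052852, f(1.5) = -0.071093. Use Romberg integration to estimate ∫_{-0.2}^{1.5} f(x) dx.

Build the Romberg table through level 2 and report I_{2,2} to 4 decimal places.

0.7072

I_{0,0} (trapezoid, 1 panel, h=1.7000): 0.963138
I_{1,0} (trapezoid, 2 panels, h=0.8500): 0.757557
I_{2,0} (trapezoid, 4 panels, h=0.4250): 0.718966
I_{1,1} = 0.757557 + (0.757557 − 0.963138)/3 = 0.689030
I_{2,1} = 0.718966 + (0.718966 − 0.757557)/3 = 0.706102
I_{2,2} = 0.706102 + (0.706102 − 0.689030)/15 = 0.707240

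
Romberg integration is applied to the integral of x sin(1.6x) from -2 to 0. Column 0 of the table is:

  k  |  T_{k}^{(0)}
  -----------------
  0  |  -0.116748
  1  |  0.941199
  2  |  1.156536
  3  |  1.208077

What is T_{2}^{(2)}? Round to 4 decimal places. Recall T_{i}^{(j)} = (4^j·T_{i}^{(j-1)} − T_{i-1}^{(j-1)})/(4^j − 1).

T_{1}^{(1)} = (4·0.941199 − (-0.116748)) / 3 = 1.293848
T_{2}^{(1)} = 1.156536 + (1.156536 − 0.941199)/3 = 1.228315
T_{2}^{(2)} = 1.228315 + (1.228315 − 1.293848)/15 = 1.223946

1.2239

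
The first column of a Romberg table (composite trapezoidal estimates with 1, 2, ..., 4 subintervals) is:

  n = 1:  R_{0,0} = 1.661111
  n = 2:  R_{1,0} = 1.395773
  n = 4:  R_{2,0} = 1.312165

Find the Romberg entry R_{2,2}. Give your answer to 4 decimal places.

Richardson extrapolation on the trapezoidal column (denominator 4−1=3):
R_{1,1} = (4·1.395773 − 1.661111) / 3 = 1.307327
R_{2,1} = 1.312165 + (1.312165 − 1.395773)/3 = 1.284296
R_{2,2} = (16·1.284296 − 1.307327) / 15 = 1.282761

1.2828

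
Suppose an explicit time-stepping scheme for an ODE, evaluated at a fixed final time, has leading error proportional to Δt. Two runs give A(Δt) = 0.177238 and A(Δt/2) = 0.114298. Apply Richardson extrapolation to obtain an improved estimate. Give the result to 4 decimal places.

0.0514

The leading error scales as Δt; refining by a factor of 2 reduces it by 2^1 = 2.
Extrapolated value = (2·A(Δt/2) − A(Δt)) / (2 − 1)
= (2·0.114298 − 0.177238) / 1
= 0.051358 / 1 = 0.051358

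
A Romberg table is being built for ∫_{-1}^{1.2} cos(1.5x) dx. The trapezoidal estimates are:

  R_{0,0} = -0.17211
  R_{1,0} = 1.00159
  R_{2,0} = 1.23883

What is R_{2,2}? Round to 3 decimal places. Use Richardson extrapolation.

Richardson extrapolation on the trapezoidal column (denominator 4−1=3):
R_{1,1} = (4·1.00159 − (-0.17211)) / 3 = 1.39282
R_{2,1} = 1.23883 + (1.23883 − 1.00159)/3 = 1.31791
R_{2,2} = (16·1.31791 − 1.39282) / 15 = 1.31292

1.313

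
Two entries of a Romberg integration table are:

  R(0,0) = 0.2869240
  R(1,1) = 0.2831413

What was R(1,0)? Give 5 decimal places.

0.28409

From R(1,1) = (4·R(1,0) − R(0,0))/3, solve for R(1,0):
4·R(1,0) = 3·0.2831413 + 0.2869240 = 1.1363479
R(1,0) = 0.2840870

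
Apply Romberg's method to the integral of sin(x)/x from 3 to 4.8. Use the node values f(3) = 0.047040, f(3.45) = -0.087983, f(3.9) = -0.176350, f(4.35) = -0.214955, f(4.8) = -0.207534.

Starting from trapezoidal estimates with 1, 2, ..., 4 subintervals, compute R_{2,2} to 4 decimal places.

-0.2587

R_{0,0} (trapezoid, 1 panel, h=1.8000): -0.144445
R_{1,0} (trapezoid, 2 panels, h=0.9000): -0.230937
R_{2,0} (trapezoid, 4 panels, h=0.4500): -0.251791
R_{1,1} = -0.230937 + (-0.230937 − (-0.144445))/3 = -0.259768
R_{2,1} = -0.251791 + (-0.251791 − (-0.230937))/3 = -0.258742
R_{2,2} = -0.258742 + (-0.258742 − (-0.259768))/15 = -0.258674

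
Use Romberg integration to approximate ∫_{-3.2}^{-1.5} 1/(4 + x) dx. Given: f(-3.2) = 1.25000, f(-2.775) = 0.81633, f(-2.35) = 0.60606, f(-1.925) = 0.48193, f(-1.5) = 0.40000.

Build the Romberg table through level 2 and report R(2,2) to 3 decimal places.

1.140

R(0,0) (trapezoid, 1 panel, h=1.7000): 1.40250
R(1,0) (trapezoid, 2 panels, h=0.8500): 1.21640
R(2,0) (trapezoid, 4 panels, h=0.4250): 1.15996
R(1,1) = 1.21640 + (1.21640 − 1.40250)/3 = 1.15437
R(2,1) = 1.15996 + (1.15996 − 1.21640)/3 = 1.14115
R(2,2) = 1.14115 + (1.14115 − 1.15437)/15 = 1.14027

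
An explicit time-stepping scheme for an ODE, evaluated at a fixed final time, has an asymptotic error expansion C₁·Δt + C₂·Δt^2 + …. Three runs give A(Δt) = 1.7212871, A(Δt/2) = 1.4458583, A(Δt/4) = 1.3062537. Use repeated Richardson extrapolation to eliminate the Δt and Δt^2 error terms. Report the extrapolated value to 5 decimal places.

First eliminate the Δt term (factor 2^1 = 2):
  B₁ = (2·1.4458583 − 1.7212871)/1 = 1.1704295
  B₂ = (2·1.3062537 − 1.4458583)/1 = 1.1666491
Then eliminate the Δt^2 term (factor 2^2 = 4):
  (4·1.1666491 − 1.1704295)/3 = 1.1653890

1.16539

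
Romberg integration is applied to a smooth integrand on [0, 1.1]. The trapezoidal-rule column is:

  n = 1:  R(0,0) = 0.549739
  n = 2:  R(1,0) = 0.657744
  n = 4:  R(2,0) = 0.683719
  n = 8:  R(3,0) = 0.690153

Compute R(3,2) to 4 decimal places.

Richardson extrapolation on the trapezoidal column (denominator 4−1=3):
R(2,1) = (4·0.683719 − 0.657744) / 3 = 0.692377
R(3,1) = (4·0.690153 − 0.683719) / 3 = 0.692298
R(3,2) = 0.692298 + (0.692298 − 0.692377)/15 = 0.692293

0.6923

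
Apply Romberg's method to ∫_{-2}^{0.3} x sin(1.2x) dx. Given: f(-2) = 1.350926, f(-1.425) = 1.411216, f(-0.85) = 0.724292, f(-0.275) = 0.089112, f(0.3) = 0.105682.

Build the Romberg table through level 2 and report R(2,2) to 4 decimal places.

R(0,0) (trapezoid, 1 panel, h=2.3000): 1.675099
R(1,0) (trapezoid, 2 panels, h=1.1500): 1.670485
R(2,0) (trapezoid, 4 panels, h=0.5750): 1.697931
R(1,1) = 1.670485 + (1.670485 − 1.675099)/3 = 1.668947
R(2,1) = 1.697931 + (1.697931 − 1.670485)/3 = 1.707080
R(2,2) = 1.707080 + (1.707080 − 1.668947)/15 = 1.709622

1.7096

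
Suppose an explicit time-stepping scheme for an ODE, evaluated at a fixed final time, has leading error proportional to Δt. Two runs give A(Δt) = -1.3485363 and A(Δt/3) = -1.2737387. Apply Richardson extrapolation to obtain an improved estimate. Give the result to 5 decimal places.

-1.23634

Extrapolated value = (3·A(Δt/3) − A(Δt)) / (3 − 1)
= (3·(-1.2737387) − (-1.3485363)) / 2
= -2.4726798 / 2 = -1.2363399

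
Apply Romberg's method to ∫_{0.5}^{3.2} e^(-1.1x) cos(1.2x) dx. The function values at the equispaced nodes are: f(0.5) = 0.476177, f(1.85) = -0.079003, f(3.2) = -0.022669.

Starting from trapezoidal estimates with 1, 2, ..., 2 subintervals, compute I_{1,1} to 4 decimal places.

I_{0,0} (trapezoid, 1 panel, h=2.7000): 0.612236
I_{1,0} (trapezoid, 2 panels, h=1.3500): 0.199464
I_{1,1} = 0.199464 + (0.199464 − 0.612236)/3 = 0.061873

0.0619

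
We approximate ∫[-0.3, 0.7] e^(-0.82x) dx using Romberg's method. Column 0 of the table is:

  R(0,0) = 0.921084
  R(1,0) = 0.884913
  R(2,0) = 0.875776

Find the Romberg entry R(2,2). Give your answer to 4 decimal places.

R(1,1) = (4·0.884913 − 0.921084) / 3 = 0.872856
R(2,1) = (4·0.875776 − 0.884913) / 3 = 0.872730
R(2,2) = (16·0.872730 − 0.872856) / 15 = 0.872722
(Column j=1 coincides with Simpson's rule on the same nodes.)

0.8727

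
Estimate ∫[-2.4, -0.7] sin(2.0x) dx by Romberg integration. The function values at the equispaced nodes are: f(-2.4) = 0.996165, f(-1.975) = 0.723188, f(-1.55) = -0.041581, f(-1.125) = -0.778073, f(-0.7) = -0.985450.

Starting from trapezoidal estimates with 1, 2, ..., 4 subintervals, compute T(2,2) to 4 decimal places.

T(0,0) (trapezoid, 1 panel, h=1.7000): 0.009108
T(1,0) (trapezoid, 2 panels, h=0.8500): -0.030790
T(2,0) (trapezoid, 4 panels, h=0.4250): -0.038721
T(1,1) = -0.030790 + (-0.030790 − 0.009108)/3 = -0.044089
T(2,1) = -0.038721 + (-0.038721 − (-0.030790))/3 = -0.041365
T(2,2) = -0.041365 + (-0.041365 − (-0.044089))/15 = -0.041183

-0.0412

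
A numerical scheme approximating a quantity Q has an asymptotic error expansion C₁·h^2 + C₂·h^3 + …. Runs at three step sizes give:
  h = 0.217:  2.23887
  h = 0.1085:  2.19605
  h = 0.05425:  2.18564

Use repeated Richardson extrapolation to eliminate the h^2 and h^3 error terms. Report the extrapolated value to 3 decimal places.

First eliminate the h^2 term (factor 2^2 = 4):
  B₁ = (4·2.19605 − 2.23887)/3 = 2.18178
  B₂ = (4·2.18564 − 2.19605)/3 = 2.18217
Then eliminate the h^3 term (factor 2^3 = 8):
  (8·2.18217 − 2.18178)/7 = 2.18223

2.182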